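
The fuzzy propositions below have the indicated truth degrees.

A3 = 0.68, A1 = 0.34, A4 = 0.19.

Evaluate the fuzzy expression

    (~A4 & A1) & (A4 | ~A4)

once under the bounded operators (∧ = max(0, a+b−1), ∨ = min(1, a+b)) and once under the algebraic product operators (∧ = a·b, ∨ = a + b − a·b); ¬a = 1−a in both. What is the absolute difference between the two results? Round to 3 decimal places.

Under bounded:
  ~A4 = 1 − 0.19 = 0.81
  ~A4 & A1 = max(0, a+b−1) on (0.81, 0.34) = 0.15
  ~A4 = 1 − 0.19 = 0.81
  A4 | ~A4 = min(1, a+b) on (0.19, 0.81) = 1.00
  (~A4 & A1) & (A4 | ~A4) = max(0, a+b−1) on (0.15, 1.00) = 0.15
  → value = 0.1500
Under algebraic product:
  ~A4 = 1 − 0.1900 = 0.8100
  ~A4 & A1 = a·b on (0.8100, 0.3400) = 0.2754
  ~A4 = 1 − 0.1900 = 0.8100
  A4 | ~A4 = a + b − a·b on (0.1900, 0.8100) = 0.8461
  (~A4 & A1) & (A4 | ~A4) = a·b on (0.2754, 0.8461) = 0.2330
  → value = 0.2330
|0.1500 − 0.2330| = 0.083

0.083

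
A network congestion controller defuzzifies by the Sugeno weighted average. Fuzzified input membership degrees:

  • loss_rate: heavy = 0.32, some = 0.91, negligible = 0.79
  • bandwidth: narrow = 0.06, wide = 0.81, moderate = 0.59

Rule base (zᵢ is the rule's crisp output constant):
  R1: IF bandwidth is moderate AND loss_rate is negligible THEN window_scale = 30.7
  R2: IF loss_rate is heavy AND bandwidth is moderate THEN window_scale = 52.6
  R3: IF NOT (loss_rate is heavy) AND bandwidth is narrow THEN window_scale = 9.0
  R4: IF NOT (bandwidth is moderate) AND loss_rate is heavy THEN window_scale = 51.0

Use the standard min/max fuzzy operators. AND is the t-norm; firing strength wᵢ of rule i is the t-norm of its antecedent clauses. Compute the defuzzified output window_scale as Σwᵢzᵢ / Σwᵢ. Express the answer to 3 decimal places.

40.159

R1 (z=30.7): moderate=0.59, negligible=0.79; AND[min(a, b)] → w = 0.59
R2 (z=52.6): heavy=0.32, moderate=0.59; AND[min(a, b)] → w = 0.32
R3 (z=9.0): ¬heavy=1−0.32=0.68, narrow=0.06; AND[min(a, b)] → w = 0.06
R4 (z=51.0): ¬moderate=1−0.59=0.41, heavy=0.32; AND[min(a, b)] → w = 0.32
Weighted average = (0.59·30.7 + 0.32·52.6 + 0.06·9.0 + 0.32·51.0) / (0.59 + 0.32 + 0.06 + 0.32)
  = 51.8050 / 1.2900 = 40.159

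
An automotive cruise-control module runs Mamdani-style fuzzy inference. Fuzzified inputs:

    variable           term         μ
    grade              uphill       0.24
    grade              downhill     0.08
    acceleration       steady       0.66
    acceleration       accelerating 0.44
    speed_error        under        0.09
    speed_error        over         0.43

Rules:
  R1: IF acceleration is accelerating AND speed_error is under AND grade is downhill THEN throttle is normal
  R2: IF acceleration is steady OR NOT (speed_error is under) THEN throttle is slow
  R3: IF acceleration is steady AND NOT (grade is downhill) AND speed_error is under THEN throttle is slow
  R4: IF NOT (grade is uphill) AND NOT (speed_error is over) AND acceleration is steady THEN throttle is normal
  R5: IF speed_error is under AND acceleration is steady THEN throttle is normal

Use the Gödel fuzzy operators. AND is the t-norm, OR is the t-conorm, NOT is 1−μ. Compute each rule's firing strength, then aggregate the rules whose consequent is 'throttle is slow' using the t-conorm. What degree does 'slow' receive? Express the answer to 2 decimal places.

R1: accelerating=0.44, under=0.09, downhill=0.08; AND[min(a, b)] → w = 0.08
R2: steady=0.66, ¬under=1−0.09=0.91; OR[max(a, b)] → w = 0.91
R3: steady=0.66, ¬downhill=1−0.08=0.92, under=0.09; AND[min(a, b)] → w = 0.09
R4: ¬uphill=1−0.24=0.76, ¬over=1−0.43=0.57, steady=0.66; AND[min(a, b)] → w = 0.57
R5: under=0.09, steady=0.66; AND[min(a, b)] → w = 0.09
Rules with consequent 'slow': {R2, R3} → strengths 0.91, 0.09
Aggregate via t-conorm [max(a, b)]: 0.91

0.91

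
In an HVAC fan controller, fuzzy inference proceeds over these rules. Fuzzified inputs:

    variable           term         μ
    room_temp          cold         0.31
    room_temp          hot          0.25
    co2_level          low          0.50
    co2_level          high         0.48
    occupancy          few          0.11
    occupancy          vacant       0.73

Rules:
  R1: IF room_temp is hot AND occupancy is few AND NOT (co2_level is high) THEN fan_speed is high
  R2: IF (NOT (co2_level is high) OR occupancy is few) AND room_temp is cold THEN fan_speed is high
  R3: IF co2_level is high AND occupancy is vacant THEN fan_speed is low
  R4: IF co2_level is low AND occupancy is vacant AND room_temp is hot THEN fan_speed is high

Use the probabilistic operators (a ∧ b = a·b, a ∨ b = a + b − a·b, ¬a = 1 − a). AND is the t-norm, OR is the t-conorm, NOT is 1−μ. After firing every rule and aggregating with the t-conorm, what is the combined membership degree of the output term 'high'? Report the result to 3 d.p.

R1: hot=0.25, few=0.11, ¬high=1−0.48=0.52; AND[a·b] → w = 0.0143
R2: (¬high=1−0.48=0.52 OR few=0.11) = 0.5728; AND[a·b] with cold=0.31 → w = 0.1776
R3: high=0.48, vacant=0.73; AND[a·b] → w = 0.3504
R4: low=0.50, vacant=0.73, hot=0.25; AND[a·b] → w = 0.0912
Rules with consequent 'high': {R1, R2, R4} → strengths 0.0143, 0.1776, 0.0912
Aggregate via t-conorm [a + b − a·b]: 0.2633

0.263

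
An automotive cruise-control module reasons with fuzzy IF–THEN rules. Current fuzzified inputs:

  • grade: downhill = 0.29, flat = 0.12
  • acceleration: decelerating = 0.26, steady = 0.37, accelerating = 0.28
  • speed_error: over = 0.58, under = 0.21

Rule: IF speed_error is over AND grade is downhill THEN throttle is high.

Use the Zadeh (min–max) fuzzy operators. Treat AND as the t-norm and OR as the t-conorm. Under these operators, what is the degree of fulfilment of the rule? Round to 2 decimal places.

firing strength: over=0.58, downhill=0.29; AND[min(a, b)] → w = 0.29

0.29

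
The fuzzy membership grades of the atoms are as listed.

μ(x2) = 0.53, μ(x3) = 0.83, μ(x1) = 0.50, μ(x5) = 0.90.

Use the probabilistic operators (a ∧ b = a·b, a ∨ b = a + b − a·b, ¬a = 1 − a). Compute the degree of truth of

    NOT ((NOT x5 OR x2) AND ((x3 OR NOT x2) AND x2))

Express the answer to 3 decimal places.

0.722

NOT x5 = 1 − 0.9000 = 0.1000
NOT x5 OR x2 = a + b − a·b on (0.1000, 0.5300) = 0.5770
NOT x2 = 1 − 0.5300 = 0.4700
x3 OR NOT x2 = a + b − a·b on (0.8300, 0.4700) = 0.9099
(x3 OR NOT x2) AND x2 = a·b on (0.9099, 0.5300) = 0.4822
(NOT x5 OR x2) AND ((x3 OR NOT x2) AND x2) = a·b on (0.5770, 0.4822) = 0.2783
NOT ((NOT x5 OR x2) AND ((x3 OR NOT x2) AND x2)) = 1 − 0.2783 = 0.7217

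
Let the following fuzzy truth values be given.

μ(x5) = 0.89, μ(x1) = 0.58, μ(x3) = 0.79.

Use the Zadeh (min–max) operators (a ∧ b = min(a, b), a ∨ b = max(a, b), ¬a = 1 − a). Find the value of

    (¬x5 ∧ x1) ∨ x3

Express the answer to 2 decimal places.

¬x5 = 1 − 0.89 = 0.11
¬x5 ∧ x1 = min(a, b) on (0.11, 0.58) = 0.11
(¬x5 ∧ x1) ∨ x3 = max(a, b) on (0.11, 0.79) = 0.79

0.79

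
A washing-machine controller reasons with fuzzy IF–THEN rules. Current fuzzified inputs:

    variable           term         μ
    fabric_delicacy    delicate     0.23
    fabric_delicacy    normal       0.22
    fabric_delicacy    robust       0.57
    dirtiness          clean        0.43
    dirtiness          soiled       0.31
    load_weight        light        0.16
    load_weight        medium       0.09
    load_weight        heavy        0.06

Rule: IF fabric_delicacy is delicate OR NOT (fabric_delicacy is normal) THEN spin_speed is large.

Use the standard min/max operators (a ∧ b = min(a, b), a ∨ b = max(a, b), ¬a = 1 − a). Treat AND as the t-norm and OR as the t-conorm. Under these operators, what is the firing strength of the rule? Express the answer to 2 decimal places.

firing strength: delicate=0.23, ¬normal=1−0.22=0.78; OR[max(a, b)] → w = 0.78

0.78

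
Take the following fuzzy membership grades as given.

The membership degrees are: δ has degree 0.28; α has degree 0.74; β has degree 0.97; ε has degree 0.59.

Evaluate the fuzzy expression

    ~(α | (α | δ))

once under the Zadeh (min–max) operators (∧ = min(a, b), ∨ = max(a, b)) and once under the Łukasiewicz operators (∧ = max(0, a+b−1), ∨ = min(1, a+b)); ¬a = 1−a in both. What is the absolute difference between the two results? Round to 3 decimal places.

Under Zadeh (min–max):
  α | δ = max(a, b) on (0.74, 0.28) = 0.74
  α | (α | δ) = max(a, b) on (0.74, 0.74) = 0.74
  ~(α | (α | δ)) = 1 − 0.74 = 0.26
  → value = 0.2600
Under Łukasiewicz:
  α | δ = min(1, a+b) on (0.74, 0.28) = 1.00
  α | (α | δ) = min(1, a+b) on (0.74, 1.00) = 1.00
  ~(α | (α | δ)) = 1 − 1.00 = 0.00
  → value = 0.0000
|0.2600 − 0.0000| = 0.260

0.260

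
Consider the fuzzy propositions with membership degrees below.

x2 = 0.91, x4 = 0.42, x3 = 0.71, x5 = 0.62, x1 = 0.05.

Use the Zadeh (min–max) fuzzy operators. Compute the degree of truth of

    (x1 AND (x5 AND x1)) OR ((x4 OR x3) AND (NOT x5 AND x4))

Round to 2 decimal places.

0.38

x5 AND x1 = min(a, b) on (0.62, 0.05) = 0.05
x1 AND (x5 AND x1) = min(a, b) on (0.05, 0.05) = 0.05
x4 OR x3 = max(a, b) on (0.42, 0.71) = 0.71
NOT x5 = 1 − 0.62 = 0.38
NOT x5 AND x4 = min(a, b) on (0.38, 0.42) = 0.38
(x4 OR x3) AND (NOT x5 AND x4) = min(a, b) on (0.71, 0.38) = 0.38
(x1 AND (x5 AND x1)) OR ((x4 OR x3) AND (NOT x5 AND x4)) = max(a, b) on (0.05, 0.38) = 0.38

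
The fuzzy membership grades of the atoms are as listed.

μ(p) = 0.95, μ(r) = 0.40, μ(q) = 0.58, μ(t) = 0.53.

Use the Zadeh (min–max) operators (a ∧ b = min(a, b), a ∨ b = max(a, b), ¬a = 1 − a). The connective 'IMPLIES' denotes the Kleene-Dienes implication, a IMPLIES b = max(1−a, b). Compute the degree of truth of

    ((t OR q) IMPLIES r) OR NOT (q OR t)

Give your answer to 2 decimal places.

0.42

t OR q = max(a, b) on (0.53, 0.58) = 0.58
(t OR q) IMPLIES r  [Kleene-Dienes: max(1−a, b)] with a=0.58, b=0.40 → 0.42
q OR t = max(a, b) on (0.58, 0.53) = 0.58
NOT (q OR t) = 1 − 0.58 = 0.42
((t OR q) IMPLIES r) OR NOT (q OR t) = max(a, b) on (0.42, 0.42) = 0.42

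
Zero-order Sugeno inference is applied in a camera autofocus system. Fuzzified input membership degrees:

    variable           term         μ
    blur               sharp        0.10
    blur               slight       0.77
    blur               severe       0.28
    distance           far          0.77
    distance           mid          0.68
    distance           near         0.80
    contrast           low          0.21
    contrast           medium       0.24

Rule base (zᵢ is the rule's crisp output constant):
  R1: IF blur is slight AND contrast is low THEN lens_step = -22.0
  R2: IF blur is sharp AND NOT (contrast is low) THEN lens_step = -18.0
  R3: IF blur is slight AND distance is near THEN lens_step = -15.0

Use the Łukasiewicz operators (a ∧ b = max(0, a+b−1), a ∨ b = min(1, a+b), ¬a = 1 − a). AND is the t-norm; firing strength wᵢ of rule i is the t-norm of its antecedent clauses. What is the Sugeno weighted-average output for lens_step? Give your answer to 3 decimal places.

-15.000

R1 (z=-22.0): slight=0.77, low=0.21; AND[max(0, a+b−1)] → w = 0.00
R2 (z=-18.0): sharp=0.10, ¬low=1−0.21=0.79; AND[max(0, a+b−1)] → w = 0.00
R3 (z=-15.0): slight=0.77, near=0.80; AND[max(0, a+b−1)] → w = 0.57
Weighted average = (0.00·-22.0 + 0.00·-18.0 + 0.57·-15.0) / (0.00 + 0.00 + 0.57)
  = -8.5500 / 0.5700 = -15.000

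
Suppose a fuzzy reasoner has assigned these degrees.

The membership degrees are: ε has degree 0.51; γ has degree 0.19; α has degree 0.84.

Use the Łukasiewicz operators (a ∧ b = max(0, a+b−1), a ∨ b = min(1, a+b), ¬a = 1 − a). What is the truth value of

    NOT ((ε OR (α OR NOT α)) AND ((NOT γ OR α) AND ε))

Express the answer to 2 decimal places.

0.49

NOT α = 1 − 0.84 = 0.16
α OR NOT α = min(1, a+b) on (0.84, 0.16) = 1.00
ε OR (α OR NOT α) = min(1, a+b) on (0.51, 1.00) = 1.00
NOT γ = 1 − 0.19 = 0.81
NOT γ OR α = min(1, a+b) on (0.81, 0.84) = 1.00
(NOT γ OR α) AND ε = max(0, a+b−1) on (1.00, 0.51) = 0.51
(ε OR (α OR NOT α)) AND ((NOT γ OR α) AND ε) = max(0, a+b−1) on (1.00, 0.51) = 0.51
NOT ((ε OR (α OR NOT α)) AND ((NOT γ OR α) AND ε)) = 1 − 0.51 = 0.49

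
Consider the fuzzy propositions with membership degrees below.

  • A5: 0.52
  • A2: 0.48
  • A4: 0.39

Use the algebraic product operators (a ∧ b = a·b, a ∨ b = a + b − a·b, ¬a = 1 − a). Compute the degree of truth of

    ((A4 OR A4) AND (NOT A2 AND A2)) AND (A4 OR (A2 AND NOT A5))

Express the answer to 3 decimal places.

0.083

A4 OR A4 = a + b − a·b on (0.3900, 0.3900) = 0.6279
NOT A2 = 1 − 0.4800 = 0.5200
NOT A2 AND A2 = a·b on (0.5200, 0.4800) = 0.2496
(A4 OR A4) AND (NOT A2 AND A2) = a·b on (0.6279, 0.2496) = 0.1567
NOT A5 = 1 − 0.5200 = 0.4800
A2 AND NOT A5 = a·b on (0.4800, 0.4800) = 0.2304
A4 OR (A2 AND NOT A5) = a + b − a·b on (0.3900, 0.2304) = 0.5305
((A4 OR A4) AND (NOT A2 AND A2)) AND (A4 OR (A2 AND NOT A5)) = a·b on (0.1567, 0.5305) = 0.0831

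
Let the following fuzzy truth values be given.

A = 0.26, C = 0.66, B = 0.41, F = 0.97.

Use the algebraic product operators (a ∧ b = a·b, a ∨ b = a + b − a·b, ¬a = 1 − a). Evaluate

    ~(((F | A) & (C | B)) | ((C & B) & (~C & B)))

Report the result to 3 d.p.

F | A = a + b − a·b on (0.9700, 0.2600) = 0.9778
C | B = a + b − a·b on (0.6600, 0.4100) = 0.7994
(F | A) & (C | B) = a·b on (0.9778, 0.7994) = 0.7817
C & B = a·b on (0.6600, 0.4100) = 0.2706
~C = 1 − 0.6600 = 0.3400
~C & B = a·b on (0.3400, 0.4100) = 0.1394
(C & B) & (~C & B) = a·b on (0.2706, 0.1394) = 0.0377
((F | A) & (C | B)) | ((C & B) & (~C & B)) = a + b − a·b on (0.7817, 0.0377) = 0.7899
~(((F | A) & (C | B)) | ((C & B) & (~C & B))) = 1 − 0.7899 = 0.2101

0.210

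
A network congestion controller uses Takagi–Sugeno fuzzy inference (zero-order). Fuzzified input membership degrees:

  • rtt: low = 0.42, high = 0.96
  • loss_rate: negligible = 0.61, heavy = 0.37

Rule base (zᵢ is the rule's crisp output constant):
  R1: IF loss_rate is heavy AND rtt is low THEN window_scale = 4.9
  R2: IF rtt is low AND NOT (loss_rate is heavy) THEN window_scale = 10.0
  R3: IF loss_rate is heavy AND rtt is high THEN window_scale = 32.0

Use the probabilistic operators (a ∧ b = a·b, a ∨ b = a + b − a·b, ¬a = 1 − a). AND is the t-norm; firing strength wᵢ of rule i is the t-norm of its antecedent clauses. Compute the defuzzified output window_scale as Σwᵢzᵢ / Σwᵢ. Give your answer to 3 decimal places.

19.058

R1 (z=4.9): heavy=0.37, low=0.42; AND[a·b] → w = 0.1554
R2 (z=10.0): low=0.42, ¬heavy=1−0.37=0.63; AND[a·b] → w = 0.2646
R3 (z=32.0): heavy=0.37, high=0.96; AND[a·b] → w = 0.3552
Weighted average = (0.1554·4.9 + 0.2646·10.0 + 0.3552·32.0) / (0.1554 + 0.2646 + 0.3552)
  = 14.7739 / 0.7752 = 19.058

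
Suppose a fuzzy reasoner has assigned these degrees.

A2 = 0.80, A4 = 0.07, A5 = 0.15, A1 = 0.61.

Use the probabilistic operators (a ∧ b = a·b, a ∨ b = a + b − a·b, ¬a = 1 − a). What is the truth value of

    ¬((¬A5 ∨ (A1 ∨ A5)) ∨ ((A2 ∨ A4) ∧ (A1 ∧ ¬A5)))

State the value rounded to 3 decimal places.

¬A5 = 1 − 0.1500 = 0.8500
A1 ∨ A5 = a + b − a·b on (0.6100, 0.1500) = 0.6685
¬A5 ∨ (A1 ∨ A5) = a + b − a·b on (0.8500, 0.6685) = 0.9503
A2 ∨ A4 = a + b − a·b on (0.8000, 0.0700) = 0.8140
¬A5 = 1 − 0.1500 = 0.8500
A1 ∧ ¬A5 = a·b on (0.6100, 0.8500) = 0.5185
(A2 ∨ A4) ∧ (A1 ∧ ¬A5) = a·b on (0.8140, 0.5185) = 0.4221
(¬A5 ∨ (A1 ∨ A5)) ∨ ((A2 ∨ A4) ∧ (A1 ∧ ¬A5)) = a + b − a·b on (0.9503, 0.4221) = 0.9713
¬((¬A5 ∨ (A1 ∨ A5)) ∨ ((A2 ∨ A4) ∧ (A1 ∧ ¬A5))) = 1 − 0.9713 = 0.0287

0.029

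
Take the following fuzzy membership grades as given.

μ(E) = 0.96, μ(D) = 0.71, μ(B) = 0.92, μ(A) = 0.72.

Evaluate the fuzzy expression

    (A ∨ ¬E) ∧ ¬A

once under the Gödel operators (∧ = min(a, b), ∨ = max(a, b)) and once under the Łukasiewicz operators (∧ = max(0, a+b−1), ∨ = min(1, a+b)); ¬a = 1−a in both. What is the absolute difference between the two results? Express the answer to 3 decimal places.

0.240

Under Gödel:
  ¬E = 1 − 0.96 = 0.04
  A ∨ ¬E = max(a, b) on (0.72, 0.04) = 0.72
  ¬A = 1 − 0.72 = 0.28
  (A ∨ ¬E) ∧ ¬A = min(a, b) on (0.72, 0.28) = 0.28
  → value = 0.2800
Under Łukasiewicz:
  ¬E = 1 − 0.96 = 0.04
  A ∨ ¬E = min(1, a+b) on (0.72, 0.04) = 0.76
  ¬A = 1 − 0.72 = 0.28
  (A ∨ ¬E) ∧ ¬A = max(0, a+b−1) on (0.76, 0.28) = 0.04
  → value = 0.0400
|0.2800 − 0.0400| = 0.240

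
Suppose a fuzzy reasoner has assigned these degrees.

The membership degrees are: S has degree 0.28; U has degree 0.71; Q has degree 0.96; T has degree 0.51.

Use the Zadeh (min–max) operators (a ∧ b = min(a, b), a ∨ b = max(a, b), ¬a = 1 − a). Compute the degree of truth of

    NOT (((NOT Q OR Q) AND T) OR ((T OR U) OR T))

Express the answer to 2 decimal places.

NOT Q = 1 − 0.96 = 0.04
NOT Q OR Q = max(a, b) on (0.04, 0.96) = 0.96
(NOT Q OR Q) AND T = min(a, b) on (0.96, 0.51) = 0.51
T OR U = max(a, b) on (0.51, 0.71) = 0.71
(T OR U) OR T = max(a, b) on (0.71, 0.51) = 0.71
((NOT Q OR Q) AND T) OR ((T OR U) OR T) = max(a, b) on (0.51, 0.71) = 0.71
NOT (((NOT Q OR Q) AND T) OR ((T OR U) OR T)) = 1 − 0.71 = 0.29

0.29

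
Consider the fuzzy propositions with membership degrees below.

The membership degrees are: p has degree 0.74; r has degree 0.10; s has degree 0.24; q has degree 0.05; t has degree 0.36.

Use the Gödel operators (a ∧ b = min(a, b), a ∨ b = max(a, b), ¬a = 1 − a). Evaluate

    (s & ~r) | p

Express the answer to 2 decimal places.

~r = 1 − 0.10 = 0.90
s & ~r = min(a, b) on (0.24, 0.90) = 0.24
(s & ~r) | p = max(a, b) on (0.24, 0.74) = 0.74

0.74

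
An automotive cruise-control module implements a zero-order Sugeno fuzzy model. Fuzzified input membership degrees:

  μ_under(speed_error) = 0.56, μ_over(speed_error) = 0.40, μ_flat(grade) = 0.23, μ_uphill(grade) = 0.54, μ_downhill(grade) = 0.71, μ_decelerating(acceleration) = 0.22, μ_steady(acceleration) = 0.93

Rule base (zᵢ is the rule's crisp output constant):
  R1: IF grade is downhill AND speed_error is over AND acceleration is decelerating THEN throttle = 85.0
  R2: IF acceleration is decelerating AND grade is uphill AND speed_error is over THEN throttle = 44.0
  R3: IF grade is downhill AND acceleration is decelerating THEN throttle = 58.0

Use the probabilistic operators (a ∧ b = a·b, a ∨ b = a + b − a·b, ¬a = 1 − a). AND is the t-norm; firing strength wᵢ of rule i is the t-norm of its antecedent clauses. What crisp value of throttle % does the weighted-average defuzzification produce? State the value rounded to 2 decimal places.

R1 (z=85.0): downhill=0.71, over=0.40, decelerating=0.22; AND[a·b] → w = 0.0625
R2 (z=44.0): decelerating=0.22, uphill=0.54, over=0.40; AND[a·b] → w = 0.0475
R3 (z=58.0): downhill=0.71, decelerating=0.22; AND[a·b] → w = 0.1562
Weighted average = (0.0625·85.0 + 0.0475·44.0 + 0.1562·58.0) / (0.0625 + 0.0475 + 0.1562)
  = 16.4613 / 0.2662 = 61.84

61.84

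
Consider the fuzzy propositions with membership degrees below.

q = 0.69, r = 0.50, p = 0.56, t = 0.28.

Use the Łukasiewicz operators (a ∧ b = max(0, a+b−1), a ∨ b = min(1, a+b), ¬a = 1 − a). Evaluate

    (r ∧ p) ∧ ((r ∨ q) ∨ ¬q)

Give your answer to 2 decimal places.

r ∧ p = max(0, a+b−1) on (0.50, 0.56) = 0.06
r ∨ q = min(1, a+b) on (0.50, 0.69) = 1.00
¬q = 1 − 0.69 = 0.31
(r ∨ q) ∨ ¬q = min(1, a+b) on (1.00, 0.31) = 1.00
(r ∧ p) ∧ ((r ∨ q) ∨ ¬q) = max(0, a+b−1) on (0.06, 1.00) = 0.06

0.06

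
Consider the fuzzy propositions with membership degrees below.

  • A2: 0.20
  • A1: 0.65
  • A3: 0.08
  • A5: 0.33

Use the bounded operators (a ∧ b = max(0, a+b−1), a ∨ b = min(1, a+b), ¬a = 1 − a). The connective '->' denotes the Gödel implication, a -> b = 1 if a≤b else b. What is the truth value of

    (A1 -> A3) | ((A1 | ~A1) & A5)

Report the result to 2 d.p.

0.41

A1 -> A3  [Gödel: 1 if a≤b else b] with a=0.65, b=0.08 → 0.08
~A1 = 1 − 0.65 = 0.35
A1 | ~A1 = min(1, a+b) on (0.65, 0.35) = 1.00
(A1 | ~A1) & A5 = max(0, a+b−1) on (1.00, 0.33) = 0.33
(A1 -> A3) | ((A1 | ~A1) & A5) = min(1, a+b) on (0.08, 0.33) = 0.41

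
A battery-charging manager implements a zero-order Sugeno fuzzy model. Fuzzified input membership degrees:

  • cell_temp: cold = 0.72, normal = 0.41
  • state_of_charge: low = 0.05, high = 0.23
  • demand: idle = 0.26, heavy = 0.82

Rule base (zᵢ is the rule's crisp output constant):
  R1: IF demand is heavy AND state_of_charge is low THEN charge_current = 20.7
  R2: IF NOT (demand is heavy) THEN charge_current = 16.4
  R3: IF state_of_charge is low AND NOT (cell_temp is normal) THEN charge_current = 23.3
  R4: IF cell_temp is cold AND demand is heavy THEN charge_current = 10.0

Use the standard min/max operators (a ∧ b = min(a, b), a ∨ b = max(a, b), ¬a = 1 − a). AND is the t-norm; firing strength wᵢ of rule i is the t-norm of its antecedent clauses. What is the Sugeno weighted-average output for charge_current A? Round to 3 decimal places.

12.352

R1 (z=20.7): heavy=0.82, low=0.05; AND[min(a, b)] → w = 0.05
R2 (z=16.4): ¬heavy=1−0.82=0.18 → w = 0.18
R3 (z=23.3): low=0.05, ¬normal=1−0.41=0.59; AND[min(a, b)] → w = 0.05
R4 (z=10.0): cold=0.72, heavy=0.82; AND[min(a, b)] → w = 0.72
Weighted average = (0.05·20.7 + 0.18·16.4 + 0.05·23.3 + 0.72·10.0) / (0.05 + 0.18 + 0.05 + 0.72)
  = 12.3520 / 1.0000 = 12.352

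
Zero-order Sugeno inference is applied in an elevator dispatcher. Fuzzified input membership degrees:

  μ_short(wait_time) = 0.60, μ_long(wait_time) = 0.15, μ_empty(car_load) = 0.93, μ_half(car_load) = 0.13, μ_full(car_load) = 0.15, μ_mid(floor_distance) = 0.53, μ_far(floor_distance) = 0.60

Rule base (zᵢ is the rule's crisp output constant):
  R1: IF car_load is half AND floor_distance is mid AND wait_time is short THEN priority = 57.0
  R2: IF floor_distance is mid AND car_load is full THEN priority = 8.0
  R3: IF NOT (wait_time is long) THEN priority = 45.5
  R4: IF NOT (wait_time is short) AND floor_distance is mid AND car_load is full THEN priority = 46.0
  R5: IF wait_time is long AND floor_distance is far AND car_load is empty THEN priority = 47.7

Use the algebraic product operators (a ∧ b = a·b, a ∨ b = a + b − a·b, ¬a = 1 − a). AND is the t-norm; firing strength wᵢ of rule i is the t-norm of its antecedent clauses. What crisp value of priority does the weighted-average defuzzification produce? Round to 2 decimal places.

43.38

R1 (z=57.0): half=0.13, mid=0.53, short=0.60; AND[a·b] → w = 0.0413
R2 (z=8.0): mid=0.53, full=0.15; AND[a·b] → w = 0.0795
R3 (z=45.5): ¬long=1−0.15=0.85 → w = 0.8500
R4 (z=46.0): ¬short=1−0.60=0.40, mid=0.53, full=0.15; AND[a·b] → w = 0.0318
R5 (z=47.7): long=0.15, far=0.60, empty=0.93; AND[a·b] → w = 0.0837
Weighted average = (0.0413·57.0 + 0.0795·8.0 + 0.8500·45.5 + 0.0318·46.0 + 0.0837·47.7) / (0.0413 + 0.0795 + 0.8500 + 0.0318 + 0.0837)
  = 47.1227 / 1.0863 = 43.38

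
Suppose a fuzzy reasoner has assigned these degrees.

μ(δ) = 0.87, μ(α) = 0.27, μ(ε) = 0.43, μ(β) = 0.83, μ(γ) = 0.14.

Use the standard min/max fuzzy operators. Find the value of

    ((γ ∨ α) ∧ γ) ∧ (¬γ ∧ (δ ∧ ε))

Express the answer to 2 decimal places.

γ ∨ α = max(a, b) on (0.14, 0.27) = 0.27
(γ ∨ α) ∧ γ = min(a, b) on (0.27, 0.14) = 0.14
¬γ = 1 − 0.14 = 0.86
δ ∧ ε = min(a, b) on (0.87, 0.43) = 0.43
¬γ ∧ (δ ∧ ε) = min(a, b) on (0.86, 0.43) = 0.43
((γ ∨ α) ∧ γ) ∧ (¬γ ∧ (δ ∧ ε)) = min(a, b) on (0.14, 0.43) = 0.14

0.14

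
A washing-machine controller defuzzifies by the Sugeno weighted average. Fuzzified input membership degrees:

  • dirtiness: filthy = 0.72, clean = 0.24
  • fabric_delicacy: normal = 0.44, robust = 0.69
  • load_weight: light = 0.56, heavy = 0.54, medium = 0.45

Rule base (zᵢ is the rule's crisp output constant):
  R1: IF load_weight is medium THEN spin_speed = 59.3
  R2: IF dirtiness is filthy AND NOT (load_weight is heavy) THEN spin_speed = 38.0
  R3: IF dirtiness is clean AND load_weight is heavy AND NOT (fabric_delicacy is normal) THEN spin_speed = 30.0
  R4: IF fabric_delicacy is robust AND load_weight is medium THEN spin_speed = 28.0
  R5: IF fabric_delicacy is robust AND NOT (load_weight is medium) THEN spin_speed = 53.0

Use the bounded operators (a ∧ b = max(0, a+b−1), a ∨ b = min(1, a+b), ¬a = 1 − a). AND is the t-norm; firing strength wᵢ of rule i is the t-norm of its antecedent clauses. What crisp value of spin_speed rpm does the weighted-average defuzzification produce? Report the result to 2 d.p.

49.67

R1 (z=59.3): medium=0.45 → w = 0.45
R2 (z=38.0): filthy=0.72, ¬heavy=1−0.54=0.46; AND[max(0, a+b−1)] → w = 0.18
R3 (z=30.0): clean=0.24, heavy=0.54, ¬normal=1−0.44=0.56; AND[max(0, a+b−1)] → w = 0.00
R4 (z=28.0): robust=0.69, medium=0.45; AND[max(0, a+b−1)] → w = 0.14
R5 (z=53.0): robust=0.69, ¬medium=1−0.45=0.55; AND[max(0, a+b−1)] → w = 0.24
Weighted average = (0.45·59.3 + 0.18·38.0 + 0.00·30.0 + 0.14·28.0 + 0.24·53.0) / (0.45 + 0.18 + 0.00 + 0.14 + 0.24)
  = 50.1650 / 1.0100 = 49.67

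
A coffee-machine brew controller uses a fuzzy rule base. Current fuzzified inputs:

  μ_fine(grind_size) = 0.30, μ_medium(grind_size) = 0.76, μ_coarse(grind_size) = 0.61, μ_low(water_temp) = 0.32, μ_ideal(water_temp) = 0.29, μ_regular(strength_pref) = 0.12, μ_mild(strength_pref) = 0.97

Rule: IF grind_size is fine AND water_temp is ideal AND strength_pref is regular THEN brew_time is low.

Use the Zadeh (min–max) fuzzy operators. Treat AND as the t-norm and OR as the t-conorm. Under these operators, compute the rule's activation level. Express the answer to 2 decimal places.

firing strength: fine=0.30, ideal=0.29, regular=0.12; AND[min(a, b)] → w = 0.12

0.12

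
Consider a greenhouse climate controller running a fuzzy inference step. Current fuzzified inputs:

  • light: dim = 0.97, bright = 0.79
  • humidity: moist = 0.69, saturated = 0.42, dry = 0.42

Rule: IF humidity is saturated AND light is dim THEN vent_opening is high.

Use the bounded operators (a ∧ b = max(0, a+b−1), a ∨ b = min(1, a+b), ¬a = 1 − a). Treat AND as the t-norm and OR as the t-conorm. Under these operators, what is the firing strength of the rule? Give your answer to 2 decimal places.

firing strength: saturated=0.42, dim=0.97; AND[max(0, a+b−1)] → w = 0.39

0.39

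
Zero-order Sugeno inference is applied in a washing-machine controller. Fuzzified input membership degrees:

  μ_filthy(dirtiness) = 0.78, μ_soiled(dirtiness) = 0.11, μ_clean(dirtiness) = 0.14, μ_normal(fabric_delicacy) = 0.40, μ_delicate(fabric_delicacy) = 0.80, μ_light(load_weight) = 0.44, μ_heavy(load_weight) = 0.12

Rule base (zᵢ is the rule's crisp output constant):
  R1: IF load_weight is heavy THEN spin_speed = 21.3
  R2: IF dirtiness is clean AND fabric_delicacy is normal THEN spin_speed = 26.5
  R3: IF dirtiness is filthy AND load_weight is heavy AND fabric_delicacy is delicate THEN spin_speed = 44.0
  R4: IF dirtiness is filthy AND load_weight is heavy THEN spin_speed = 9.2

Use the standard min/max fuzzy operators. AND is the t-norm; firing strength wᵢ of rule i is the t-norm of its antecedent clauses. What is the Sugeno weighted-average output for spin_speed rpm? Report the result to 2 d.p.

25.30

R1 (z=21.3): heavy=0.12 → w = 0.12
R2 (z=26.5): clean=0.14, normal=0.40; AND[min(a, b)] → w = 0.14
R3 (z=44.0): filthy=0.78, heavy=0.12, delicate=0.80; AND[min(a, b)] → w = 0.12
R4 (z=9.2): filthy=0.78, heavy=0.12; AND[min(a, b)] → w = 0.12
Weighted average = (0.12·21.3 + 0.14·26.5 + 0.12·44.0 + 0.12·9.2) / (0.12 + 0.14 + 0.12 + 0.12)
  = 12.6500 / 0.5000 = 25.30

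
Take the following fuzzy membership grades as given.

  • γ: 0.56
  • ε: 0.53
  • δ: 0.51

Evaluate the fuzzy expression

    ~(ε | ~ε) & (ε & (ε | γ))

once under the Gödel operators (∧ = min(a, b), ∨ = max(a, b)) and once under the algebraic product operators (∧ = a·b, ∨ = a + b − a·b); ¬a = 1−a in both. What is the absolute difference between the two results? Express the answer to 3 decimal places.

Under Gödel:
  ~ε = 1 − 0.53 = 0.47
  ε | ~ε = max(a, b) on (0.53, 0.47) = 0.53
  ~(ε | ~ε) = 1 − 0.53 = 0.47
  ε | γ = max(a, b) on (0.53, 0.56) = 0.56
  ε & (ε | γ) = min(a, b) on (0.53, 0.56) = 0.53
  ~(ε | ~ε) & (ε & (ε | γ)) = min(a, b) on (0.47, 0.53) = 0.47
  → value = 0.4700
Under algebraic product:
  ~ε = 1 − 0.5300 = 0.4700
  ε | ~ε = a + b − a·b on (0.5300, 0.4700) = 0.7509
  ~(ε | ~ε) = 1 − 0.7509 = 0.2491
  ε | γ = a + b − a·b on (0.5300, 0.5600) = 0.7932
  ε & (ε | γ) = a·b on (0.5300, 0.7932) = 0.4204
  ~(ε | ~ε) & (ε & (ε | γ)) = a·b on (0.2491, 0.4204) = 0.1047
  → value = 0.1047
|0.4700 − 0.1047| = 0.365

0.365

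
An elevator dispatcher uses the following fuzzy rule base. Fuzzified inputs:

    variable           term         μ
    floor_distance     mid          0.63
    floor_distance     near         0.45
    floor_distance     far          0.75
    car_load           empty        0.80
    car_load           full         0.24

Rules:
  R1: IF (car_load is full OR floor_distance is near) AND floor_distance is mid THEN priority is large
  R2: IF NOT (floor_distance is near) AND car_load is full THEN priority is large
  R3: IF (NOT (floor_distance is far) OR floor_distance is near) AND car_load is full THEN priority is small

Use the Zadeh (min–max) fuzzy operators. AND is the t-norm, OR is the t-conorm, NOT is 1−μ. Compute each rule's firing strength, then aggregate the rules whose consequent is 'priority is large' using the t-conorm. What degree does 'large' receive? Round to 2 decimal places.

R1: (full=0.24 OR near=0.45) = 0.45; AND[min(a, b)] with mid=0.63 → w = 0.45
R2: ¬near=1−0.45=0.55, full=0.24; AND[min(a, b)] → w = 0.24
R3: (¬far=1−0.75=0.25 OR near=0.45) = 0.45; AND[min(a, b)] with full=0.24 → w = 0.24
Rules with consequent 'large': {R1, R2} → strengths 0.45, 0.24
Aggregate via t-conorm [max(a, b)]: 0.45

0.45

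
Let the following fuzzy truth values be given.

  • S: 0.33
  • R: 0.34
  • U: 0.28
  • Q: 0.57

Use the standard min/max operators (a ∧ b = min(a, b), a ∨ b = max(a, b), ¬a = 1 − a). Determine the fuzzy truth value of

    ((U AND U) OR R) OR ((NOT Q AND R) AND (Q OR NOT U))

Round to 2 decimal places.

0.34

U AND U = min(a, b) on (0.28, 0.28) = 0.28
(U AND U) OR R = max(a, b) on (0.28, 0.34) = 0.34
NOT Q = 1 − 0.57 = 0.43
NOT Q AND R = min(a, b) on (0.43, 0.34) = 0.34
NOT U = 1 − 0.28 = 0.72
Q OR NOT U = max(a, b) on (0.57, 0.72) = 0.72
(NOT Q AND R) AND (Q OR NOT U) = min(a, b) on (0.34, 0.72) = 0.34
((U AND U) OR R) OR ((NOT Q AND R) AND (Q OR NOT U)) = max(a, b) on (0.34, 0.34) = 0.34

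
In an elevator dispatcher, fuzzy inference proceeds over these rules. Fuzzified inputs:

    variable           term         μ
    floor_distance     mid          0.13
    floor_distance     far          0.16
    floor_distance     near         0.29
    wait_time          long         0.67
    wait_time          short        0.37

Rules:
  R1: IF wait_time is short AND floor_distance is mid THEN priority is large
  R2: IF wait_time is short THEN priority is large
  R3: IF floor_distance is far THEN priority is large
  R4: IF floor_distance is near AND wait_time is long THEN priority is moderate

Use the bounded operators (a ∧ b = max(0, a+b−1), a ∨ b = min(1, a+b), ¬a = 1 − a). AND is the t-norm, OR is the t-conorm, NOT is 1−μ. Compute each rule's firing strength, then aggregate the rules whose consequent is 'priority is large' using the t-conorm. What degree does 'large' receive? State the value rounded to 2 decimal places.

0.53

R1: short=0.37, mid=0.13; AND[max(0, a+b−1)] → w = 0.00
R2: short=0.37 → w = 0.37
R3: far=0.16 → w = 0.16
R4: near=0.29, long=0.67; AND[max(0, a+b−1)] → w = 0.00
Rules with consequent 'large': {R1, R2, R3} → strengths 0.00, 0.37, 0.16
Aggregate via t-conorm [min(1, a+b)]: 0.53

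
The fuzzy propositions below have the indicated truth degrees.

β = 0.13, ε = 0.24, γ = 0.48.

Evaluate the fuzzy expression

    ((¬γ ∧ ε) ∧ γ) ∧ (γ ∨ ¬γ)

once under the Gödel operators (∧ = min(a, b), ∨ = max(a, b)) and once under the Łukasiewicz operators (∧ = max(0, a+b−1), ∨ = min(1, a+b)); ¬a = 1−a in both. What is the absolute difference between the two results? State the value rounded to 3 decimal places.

Under Gödel:
  ¬γ = 1 − 0.48 = 0.52
  ¬γ ∧ ε = min(a, b) on (0.52, 0.24) = 0.24
  (¬γ ∧ ε) ∧ γ = min(a, b) on (0.24, 0.48) = 0.24
  ¬γ = 1 − 0.48 = 0.52
  γ ∨ ¬γ = max(a, b) on (0.48, 0.52) = 0.52
  ((¬γ ∧ ε) ∧ γ) ∧ (γ ∨ ¬γ) = min(a, b) on (0.24, 0.52) = 0.24
  → value = 0.2400
Under Łukasiewicz:
  ¬γ = 1 − 0.48 = 0.52
  ¬γ ∧ ε = max(0, a+b−1) on (0.52, 0.24) = 0.00
  (¬γ ∧ ε) ∧ γ = max(0, a+b−1) on (0.00, 0.48) = 0.00
  ¬γ = 1 − 0.48 = 0.52
  γ ∨ ¬γ = min(1, a+b) on (0.48, 0.52) = 1.00
  ((¬γ ∧ ε) ∧ γ) ∧ (γ ∨ ¬γ) = max(0, a+b−1) on (0.00, 1.00) = 0.00
  → value = 0.0000
|0.2400 − 0.0000| = 0.240

0.240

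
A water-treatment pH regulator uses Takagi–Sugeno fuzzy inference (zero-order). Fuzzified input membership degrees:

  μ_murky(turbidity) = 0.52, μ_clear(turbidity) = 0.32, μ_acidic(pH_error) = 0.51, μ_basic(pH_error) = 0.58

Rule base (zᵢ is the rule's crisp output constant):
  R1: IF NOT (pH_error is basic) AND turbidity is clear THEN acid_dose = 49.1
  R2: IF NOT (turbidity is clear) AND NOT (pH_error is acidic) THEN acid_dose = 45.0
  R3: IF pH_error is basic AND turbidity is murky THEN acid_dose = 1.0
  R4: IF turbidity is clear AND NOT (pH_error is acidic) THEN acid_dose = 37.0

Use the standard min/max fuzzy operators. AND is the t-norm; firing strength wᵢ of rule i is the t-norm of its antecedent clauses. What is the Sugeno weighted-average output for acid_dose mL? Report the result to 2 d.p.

R1 (z=49.1): ¬basic=1−0.58=0.42, clear=0.32; AND[min(a, b)] → w = 0.32
R2 (z=45.0): ¬clear=1−0.32=0.68, ¬acidic=1−0.51=0.49; AND[min(a, b)] → w = 0.49
R3 (z=1.0): basic=0.58, murky=0.52; AND[min(a, b)] → w = 0.52
R4 (z=37.0): clear=0.32, ¬acidic=1−0.51=0.49; AND[min(a, b)] → w = 0.32
Weighted average = (0.32·49.1 + 0.49·45.0 + 0.52·1.0 + 0.32·37.0) / (0.32 + 0.49 + 0.52 + 0.32)
  = 50.1220 / 1.6500 = 30.38

30.38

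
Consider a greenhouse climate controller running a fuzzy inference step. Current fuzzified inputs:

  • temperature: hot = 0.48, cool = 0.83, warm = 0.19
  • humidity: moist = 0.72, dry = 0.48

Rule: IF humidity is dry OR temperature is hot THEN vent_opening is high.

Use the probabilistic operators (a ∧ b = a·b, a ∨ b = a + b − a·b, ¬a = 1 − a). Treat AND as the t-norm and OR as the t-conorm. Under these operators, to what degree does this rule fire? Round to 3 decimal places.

0.730

firing strength: dry=0.48, hot=0.48; OR[a + b − a·b] → w = 0.7296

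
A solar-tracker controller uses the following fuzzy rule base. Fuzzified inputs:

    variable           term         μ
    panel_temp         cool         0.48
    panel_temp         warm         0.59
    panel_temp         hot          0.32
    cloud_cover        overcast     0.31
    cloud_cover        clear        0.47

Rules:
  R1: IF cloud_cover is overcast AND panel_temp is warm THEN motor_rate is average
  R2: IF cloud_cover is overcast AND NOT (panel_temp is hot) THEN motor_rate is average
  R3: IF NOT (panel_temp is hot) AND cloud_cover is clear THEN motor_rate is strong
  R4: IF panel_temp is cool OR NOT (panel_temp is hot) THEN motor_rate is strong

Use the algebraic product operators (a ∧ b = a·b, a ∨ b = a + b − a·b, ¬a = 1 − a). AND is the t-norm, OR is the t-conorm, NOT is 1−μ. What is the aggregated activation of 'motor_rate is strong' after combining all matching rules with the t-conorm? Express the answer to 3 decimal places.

0.887

R1: overcast=0.31, warm=0.59; AND[a·b] → w = 0.1829
R2: overcast=0.31, ¬hot=1−0.32=0.68; AND[a·b] → w = 0.2108
R3: ¬hot=1−0.32=0.68, clear=0.47; AND[a·b] → w = 0.3196
R4: cool=0.48, ¬hot=1−0.32=0.68; OR[a + b − a·b] → w = 0.8336
Rules with consequent 'strong': {R3, R4} → strengths 0.3196, 0.8336
Aggregate via t-conorm [a + b − a·b]: 0.8868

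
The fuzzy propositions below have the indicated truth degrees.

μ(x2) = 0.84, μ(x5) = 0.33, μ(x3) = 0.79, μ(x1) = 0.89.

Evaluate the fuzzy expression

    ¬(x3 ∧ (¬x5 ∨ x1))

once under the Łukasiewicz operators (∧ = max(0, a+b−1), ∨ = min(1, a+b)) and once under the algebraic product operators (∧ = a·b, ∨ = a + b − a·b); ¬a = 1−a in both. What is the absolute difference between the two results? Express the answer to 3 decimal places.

Under Łukasiewicz:
  ¬x5 = 1 − 0.33 = 0.67
  ¬x5 ∨ x1 = min(1, a+b) on (0.67, 0.89) = 1.00
  x3 ∧ (¬x5 ∨ x1) = max(0, a+b−1) on (0.79, 1.00) = 0.79
  ¬(x3 ∧ (¬x5 ∨ x1)) = 1 − 0.79 = 0.21
  → value = 0.2100
Under algebraic product:
  ¬x5 = 1 − 0.3300 = 0.6700
  ¬x5 ∨ x1 = a + b − a·b on (0.6700, 0.8900) = 0.9637
  x3 ∧ (¬x5 ∨ x1) = a·b on (0.7900, 0.9637) = 0.7613
  ¬(x3 ∧ (¬x5 ∨ x1)) = 1 − 0.7613 = 0.2387
  → value = 0.2387
|0.2100 − 0.2387| = 0.029

0.029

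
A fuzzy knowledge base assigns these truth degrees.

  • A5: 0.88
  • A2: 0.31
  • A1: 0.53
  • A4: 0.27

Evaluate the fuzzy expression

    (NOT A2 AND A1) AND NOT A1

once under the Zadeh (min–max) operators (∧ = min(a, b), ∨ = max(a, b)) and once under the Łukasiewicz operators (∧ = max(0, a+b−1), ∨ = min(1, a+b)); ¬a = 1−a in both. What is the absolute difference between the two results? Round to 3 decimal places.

0.470

Under Zadeh (min–max):
  NOT A2 = 1 − 0.31 = 0.69
  NOT A2 AND A1 = min(a, b) on (0.69, 0.53) = 0.53
  NOT A1 = 1 − 0.53 = 0.47
  (NOT A2 AND A1) AND NOT A1 = min(a, b) on (0.53, 0.47) = 0.47
  → value = 0.4700
Under Łukasiewicz:
  NOT A2 = 1 − 0.31 = 0.69
  NOT A2 AND A1 = max(0, a+b−1) on (0.69, 0.53) = 0.22
  NOT A1 = 1 − 0.53 = 0.47
  (NOT A2 AND A1) AND NOT A1 = max(0, a+b−1) on (0.22, 0.47) = 0.00
  → value = 0.0000
|0.4700 − 0.0000| = 0.470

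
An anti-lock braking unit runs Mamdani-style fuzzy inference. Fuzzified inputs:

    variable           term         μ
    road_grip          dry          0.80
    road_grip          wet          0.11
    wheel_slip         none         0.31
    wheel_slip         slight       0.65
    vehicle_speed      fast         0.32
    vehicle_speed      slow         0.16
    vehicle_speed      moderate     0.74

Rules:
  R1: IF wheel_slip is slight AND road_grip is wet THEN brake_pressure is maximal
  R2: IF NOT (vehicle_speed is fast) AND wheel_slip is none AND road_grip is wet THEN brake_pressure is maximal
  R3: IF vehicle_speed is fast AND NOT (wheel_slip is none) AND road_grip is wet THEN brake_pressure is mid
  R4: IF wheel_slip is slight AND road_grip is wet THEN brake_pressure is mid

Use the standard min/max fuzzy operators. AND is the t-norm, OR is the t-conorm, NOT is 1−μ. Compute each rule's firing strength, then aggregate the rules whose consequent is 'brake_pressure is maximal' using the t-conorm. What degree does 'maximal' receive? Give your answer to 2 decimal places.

R1: slight=0.65, wet=0.11; AND[min(a, b)] → w = 0.11
R2: ¬fast=1−0.32=0.68, none=0.31, wet=0.11; AND[min(a, b)] → w = 0.11
R3: fast=0.32, ¬none=1−0.31=0.69, wet=0.11; AND[min(a, b)] → w = 0.11
R4: slight=0.65, wet=0.11; AND[min(a, b)] → w = 0.11
Rules with consequent 'maximal': {R1, R2} → strengths 0.11, 0.11
Aggregate via t-conorm [max(a, b)]: 0.11

0.11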